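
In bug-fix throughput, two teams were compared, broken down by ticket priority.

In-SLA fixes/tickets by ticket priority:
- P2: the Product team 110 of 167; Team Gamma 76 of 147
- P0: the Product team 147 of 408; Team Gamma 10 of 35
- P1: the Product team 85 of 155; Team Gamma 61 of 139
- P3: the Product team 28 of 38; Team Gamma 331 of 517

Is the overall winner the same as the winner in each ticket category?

P2: the Product team 110/167 = 65.9%, Team Gamma 76/147 = 51.7% → the Product team
P0: the Product team 147/408 = 36.0%, Team Gamma 10/35 = 28.6% → the Product team
P1: the Product team 85/155 = 54.8%, Team Gamma 61/139 = 43.9% → the Product team
P3: the Product team 28/38 = 73.7%, Team Gamma 331/517 = 64.0% → the Product team
Overall: the Product team 370/768 = 48.2%, Team Gamma 478/838 = 57.0% → Team Gamma
The Product team wins each ticket group but Team Gamma wins overall — the comparison reverses. The Product team's tickets skew toward P0, which has a lower base rate.

No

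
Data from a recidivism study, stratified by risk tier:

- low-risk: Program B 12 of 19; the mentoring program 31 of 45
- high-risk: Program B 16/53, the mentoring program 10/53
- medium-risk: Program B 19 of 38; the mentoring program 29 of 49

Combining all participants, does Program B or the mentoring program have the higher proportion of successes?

the mentoring program

Low-risk: Program B 12/19 = 63.2%, the mentoring program 31/45 = 68.9% → the mentoring program
High-risk: Program B 16/53 = 30.2%, the mentoring program 10/53 = 18.9% → Program B
Medium-risk: Program B 19/38 = 50.0%, the mentoring program 29/49 = 59.2% → the mentoring program
Overall: Program B 47/110 = 42.7%, the mentoring program 70/147 = 47.6% → the mentoring program
(Neither sweeps every risk group, but the mentoring program has the higher pooled rate.)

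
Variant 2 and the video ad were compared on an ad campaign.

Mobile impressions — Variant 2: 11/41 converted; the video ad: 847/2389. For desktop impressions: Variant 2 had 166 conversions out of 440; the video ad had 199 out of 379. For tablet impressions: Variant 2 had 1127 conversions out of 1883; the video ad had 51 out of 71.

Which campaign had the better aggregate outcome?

Variant 2

Mobile: Variant 2 11/41 = 26.8%, the video ad 847/2389 = 35.5% → the video ad
Desktop: Variant 2 166/440 = 37.7%, the video ad 199/379 = 52.5% → the video ad
Tablet: Variant 2 1127/1883 = 59.9%, the video ad 51/71 = 71.8% → the video ad
Overall: Variant 2 1304/2364 = 55.2%, the video ad 1097/2839 = 38.6% → Variant 2
(The video ad wins every device group but Variant 2 wins overall — the video ad's impressions skew toward the low-rate mobile group.)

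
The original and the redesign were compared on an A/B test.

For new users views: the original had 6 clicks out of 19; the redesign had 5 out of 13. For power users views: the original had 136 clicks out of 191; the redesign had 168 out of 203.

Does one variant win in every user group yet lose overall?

No

New users: the original 6/19 = 31.6%, the redesign 5/13 = 38.5% → the redesign
Power users: the original 136/191 = 71.2%, the redesign 168/203 = 82.8% → the redesign
Overall: the original 142/210 = 67.6%, the redesign 173/216 = 80.1% → the redesign
The redesign wins overall and in every user group — no reversal.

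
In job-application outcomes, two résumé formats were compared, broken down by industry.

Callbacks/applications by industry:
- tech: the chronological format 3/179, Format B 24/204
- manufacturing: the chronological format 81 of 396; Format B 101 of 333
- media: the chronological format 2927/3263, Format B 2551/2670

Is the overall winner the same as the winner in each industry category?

Tech: the chronological format 3/179 = 1.7%, Format B 24/204 = 11.8% → Format B
Manufacturing: the chronological format 81/396 = 20.5%, Format B 101/333 = 30.3% → Format B
Media: the chronological format 2927/3263 = 89.7%, Format B 2551/2670 = 95.5% → Format B
Overall: the chronological format 3011/3838 = 78.5%, Format B 2676/3207 = 83.4% → Format B
Format B wins overall and in every industry group — no reversal.

Yes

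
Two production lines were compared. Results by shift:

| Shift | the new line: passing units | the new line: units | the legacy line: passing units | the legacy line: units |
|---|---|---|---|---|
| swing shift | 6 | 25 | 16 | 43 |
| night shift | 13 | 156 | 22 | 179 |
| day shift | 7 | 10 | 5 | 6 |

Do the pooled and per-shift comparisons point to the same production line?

Swing shift: the new line 6/25 = 24.0%, the legacy line 16/43 = 37.2% → the legacy line
Night shift: the new line 13/156 = 8.3%, the legacy line 22/179 = 12.3% → the legacy line
Day shift: the new line 7/10 = 70.0%, the legacy line 5/6 = 83.3% → the legacy line
Overall: the new line 26/191 = 13.6%, the legacy line 43/228 = 18.9% → the legacy line
The legacy line wins overall and in every shift group — no reversal.

Yes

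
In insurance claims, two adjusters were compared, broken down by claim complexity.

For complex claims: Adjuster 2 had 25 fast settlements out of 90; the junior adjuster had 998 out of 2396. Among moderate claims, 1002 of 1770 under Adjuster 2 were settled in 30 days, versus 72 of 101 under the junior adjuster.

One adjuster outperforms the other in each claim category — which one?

the junior adjuster

Complex: Adjuster 2 25/90 = 27.8%, the junior adjuster 998/2396 = 41.7% → the junior adjuster
Moderate: Adjuster 2 1002/1770 = 56.6%, the junior adjuster 72/101 = 71.3% → the junior adjuster
The junior adjuster has the higher rate in both groups.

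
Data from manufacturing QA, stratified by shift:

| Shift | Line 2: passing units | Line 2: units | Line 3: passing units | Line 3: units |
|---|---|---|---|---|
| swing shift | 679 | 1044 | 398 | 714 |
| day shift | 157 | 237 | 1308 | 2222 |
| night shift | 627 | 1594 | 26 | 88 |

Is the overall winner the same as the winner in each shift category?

Swing shift: Line 2 679/1044 = 65.0%, Line 3 398/714 = 55.7% → Line 2
Day shift: Line 2 157/237 = 66.2%, Line 3 1308/2222 = 58.9% → Line 2
Night shift: Line 2 627/1594 = 39.3%, Line 3 26/88 = 29.5% → Line 2
Overall: Line 2 1463/2875 = 50.9%, Line 3 1732/3024 = 57.3% → Line 3
Line 2 wins each shift group but Line 3 wins overall — the comparison reverses. Line 2's units skew toward night shift, which has a lower base rate.

No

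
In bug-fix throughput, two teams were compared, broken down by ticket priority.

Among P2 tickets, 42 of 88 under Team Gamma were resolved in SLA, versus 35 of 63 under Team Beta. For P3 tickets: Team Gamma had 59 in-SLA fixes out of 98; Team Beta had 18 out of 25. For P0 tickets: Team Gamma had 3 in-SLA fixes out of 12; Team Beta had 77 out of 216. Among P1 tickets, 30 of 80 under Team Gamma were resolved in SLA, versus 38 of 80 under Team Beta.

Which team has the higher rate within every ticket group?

P2: Team Gamma 42/88 = 47.7%, Team Beta 35/63 = 55.6% → Team Beta
P3: Team Gamma 59/98 = 60.2%, Team Beta 18/25 = 72.0% → Team Beta
P0: Team Gamma 3/12 = 25.0%, Team Beta 77/216 = 35.6% → Team Beta
P1: Team Gamma 30/80 = 37.5%, Team Beta 38/80 = 47.5% → Team Beta
Team Beta has the higher rate in all 4 groups.

Team Beta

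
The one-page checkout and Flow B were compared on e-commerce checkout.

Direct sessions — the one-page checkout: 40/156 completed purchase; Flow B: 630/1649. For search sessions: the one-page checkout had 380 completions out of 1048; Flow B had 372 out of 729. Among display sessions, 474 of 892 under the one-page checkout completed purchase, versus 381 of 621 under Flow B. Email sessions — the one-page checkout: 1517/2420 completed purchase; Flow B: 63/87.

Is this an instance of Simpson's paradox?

Direct: the one-page checkout 40/156 = 25.6%, Flow B 630/1649 = 38.2% → Flow B
Search: the one-page checkout 380/1048 = 36.3%, Flow B 372/729 = 51.0% → Flow B
Display: the one-page checkout 474/892 = 53.1%, Flow B 381/621 = 61.4% → Flow B
Email: the one-page checkout 1517/2420 = 62.7%, Flow B 63/87 = 72.4% → Flow B
Overall: the one-page checkout 2411/4516 = 53.4%, Flow B 1446/3086 = 46.9% → the one-page checkout
Flow B wins each traffic group but the one-page checkout wins overall — the comparison reverses. Flow B's sessions skew toward direct, which has a lower base rate.

Yes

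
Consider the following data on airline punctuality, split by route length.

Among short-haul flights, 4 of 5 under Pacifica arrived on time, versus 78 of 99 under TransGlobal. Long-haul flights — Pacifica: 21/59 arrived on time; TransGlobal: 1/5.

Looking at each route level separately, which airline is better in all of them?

Pacifica

Short-haul: Pacifica 4/5 = 80.0%, TransGlobal 78/99 = 78.8% → Pacifica
Long-haul: Pacifica 21/59 = 35.6%, TransGlobal 1/5 = 20.0% → Pacifica
Pacifica has the higher rate in both groups.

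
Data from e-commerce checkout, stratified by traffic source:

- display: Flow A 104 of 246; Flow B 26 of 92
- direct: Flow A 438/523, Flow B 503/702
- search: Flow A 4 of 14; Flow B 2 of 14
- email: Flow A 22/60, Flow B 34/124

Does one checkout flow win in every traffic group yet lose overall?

Display: Flow A 104/246 = 42.3%, Flow B 26/92 = 28.3% → Flow A
Direct: Flow A 438/523 = 83.7%, Flow B 503/702 = 71.7% → Flow A
Search: Flow A 4/14 = 28.6%, Flow B 2/14 = 14.3% → Flow A
Email: Flow A 22/60 = 36.7%, Flow B 34/124 = 27.4% → Flow A
Overall: Flow A 568/843 = 67.4%, Flow B 565/932 = 60.6% → Flow A
Flow A wins overall and in every traffic group — no reversal.

No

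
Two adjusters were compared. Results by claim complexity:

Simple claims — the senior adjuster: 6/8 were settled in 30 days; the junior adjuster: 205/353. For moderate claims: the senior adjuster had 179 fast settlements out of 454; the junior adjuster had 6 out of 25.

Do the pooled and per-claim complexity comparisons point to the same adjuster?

Simple: the senior adjuster 6/8 = 75.0%, the junior adjuster 205/353 = 58.1% → the senior adjuster
Moderate: the senior adjuster 179/454 = 39.4%, the junior adjuster 6/25 = 24.0% → the senior adjuster
Overall: the senior adjuster 185/462 = 40.0%, the junior adjuster 211/378 = 55.8% → the junior adjuster
The senior adjuster wins each claim group but the junior adjuster wins overall — the comparison reverses. The senior adjuster's claims skew toward moderate, which has a lower base rate.

No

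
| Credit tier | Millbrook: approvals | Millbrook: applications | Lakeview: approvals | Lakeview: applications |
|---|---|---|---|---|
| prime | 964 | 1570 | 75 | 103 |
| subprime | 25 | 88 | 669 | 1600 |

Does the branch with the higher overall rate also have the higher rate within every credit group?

Prime: Millbrook 964/1570 = 61.4%, Lakeview 75/103 = 72.8% → Lakeview
Subprime: Millbrook 25/88 = 28.4%, Lakeview 669/1600 = 41.8% → Lakeview
Overall: Millbrook 989/1658 = 59.7%, Lakeview 744/1703 = 43.7% → Millbrook
Lakeview wins each credit group but Millbrook wins overall — the comparison reverses. Lakeview's applications skew toward subprime, which has a lower base rate.

No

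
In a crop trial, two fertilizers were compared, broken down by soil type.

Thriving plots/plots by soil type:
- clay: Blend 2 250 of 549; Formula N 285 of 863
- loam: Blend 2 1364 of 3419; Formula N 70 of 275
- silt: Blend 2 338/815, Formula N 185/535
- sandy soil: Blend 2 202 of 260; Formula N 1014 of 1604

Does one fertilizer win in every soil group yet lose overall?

Yes

Clay: Blend 2 250/549 = 45.5%, Formula N 285/863 = 33.0% → Blend 2
Loam: Blend 2 1364/3419 = 39.9%, Formula N 70/275 = 25.5% → Blend 2
Silt: Blend 2 338/815 = 41.5%, Formula N 185/535 = 34.6% → Blend 2
Sandy soil: Blend 2 202/260 = 77.7%, Formula N 1014/1604 = 63.2% → Blend 2
Overall: Blend 2 2154/5043 = 42.7%, Formula N 1554/3277 = 47.4% → Formula N
Blend 2 wins each soil group but Formula N wins overall — the comparison reverses. Blend 2's plots skew toward loam, which has a lower base rate.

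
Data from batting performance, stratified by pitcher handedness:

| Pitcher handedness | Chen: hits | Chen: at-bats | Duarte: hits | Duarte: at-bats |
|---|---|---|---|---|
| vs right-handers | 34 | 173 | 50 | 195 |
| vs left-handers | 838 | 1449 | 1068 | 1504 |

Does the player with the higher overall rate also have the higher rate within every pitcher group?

Yes

Vs right-handers: Chen 34/173 = 19.7%, Duarte 50/195 = 25.6% → Duarte
Vs left-handers: Chen 838/1449 = 57.8%, Duarte 1068/1504 = 71.0% → Duarte
Overall: Chen 872/1622 = 53.8%, Duarte 1118/1699 = 65.8% → Duarte
Duarte wins overall and in every pitcher group — no reversal.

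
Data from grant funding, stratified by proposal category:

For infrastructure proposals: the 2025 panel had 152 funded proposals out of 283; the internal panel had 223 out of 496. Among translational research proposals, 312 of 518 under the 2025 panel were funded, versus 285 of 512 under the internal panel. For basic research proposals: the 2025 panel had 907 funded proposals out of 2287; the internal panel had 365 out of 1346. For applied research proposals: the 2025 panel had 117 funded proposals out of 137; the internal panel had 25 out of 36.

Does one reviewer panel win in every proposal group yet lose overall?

Infrastructure: the 2025 panel 152/283 = 53.7%, the internal panel 223/496 = 45.0% → the 2025 panel
Translational research: the 2025 panel 312/518 = 60.2%, the internal panel 285/512 = 55.7% → the 2025 panel
Basic research: the 2025 panel 907/2287 = 39.7%, the internal panel 365/1346 = 27.1% → the 2025 panel
Applied research: the 2025 panel 117/137 = 85.4%, the internal panel 25/36 = 69.4% → the 2025 panel
Overall: the 2025 panel 1488/3225 = 46.1%, the internal panel 898/2390 = 37.6% → the 2025 panel
The 2025 panel wins overall and in every proposal group — no reversal.

No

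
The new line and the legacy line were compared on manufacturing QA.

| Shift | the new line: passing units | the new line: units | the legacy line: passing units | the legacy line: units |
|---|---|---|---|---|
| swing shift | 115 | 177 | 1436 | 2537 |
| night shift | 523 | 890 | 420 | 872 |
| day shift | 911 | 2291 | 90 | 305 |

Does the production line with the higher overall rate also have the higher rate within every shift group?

No

Swing shift: the new line 115/177 = 65.0%, the legacy line 1436/2537 = 56.6% → the new line
Night shift: the new line 523/890 = 58.8%, the legacy line 420/872 = 48.2% → the new line
Day shift: the new line 911/2291 = 39.8%, the legacy line 90/305 = 29.5% → the new line
Overall: the new line 1549/3358 = 46.1%, the legacy line 1946/3714 = 52.4% → the legacy line
The new line wins each shift group but the legacy line wins overall — the comparison reverses. The new line's units skew toward day shift, which has a lower base rate.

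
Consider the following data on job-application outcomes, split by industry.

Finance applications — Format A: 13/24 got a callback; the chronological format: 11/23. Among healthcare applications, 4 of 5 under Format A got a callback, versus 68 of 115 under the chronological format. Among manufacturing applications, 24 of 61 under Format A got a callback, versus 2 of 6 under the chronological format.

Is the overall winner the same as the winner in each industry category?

No

Finance: Format A 13/24 = 54.2%, the chronological format 11/23 = 47.8% → Format A
Healthcare: Format A 4/5 = 80.0%, the chronological format 68/115 = 59.1% → Format A
Manufacturing: Format A 24/61 = 39.3%, the chronological format 2/6 = 33.3% → Format A
Overall: Format A 41/90 = 45.6%, the chronological format 81/144 = 56.2% → the chronological format
Format A wins each industry group but the chronological format wins overall — the comparison reverses. Format A's applications skew toward manufacturing, which has a lower base rate.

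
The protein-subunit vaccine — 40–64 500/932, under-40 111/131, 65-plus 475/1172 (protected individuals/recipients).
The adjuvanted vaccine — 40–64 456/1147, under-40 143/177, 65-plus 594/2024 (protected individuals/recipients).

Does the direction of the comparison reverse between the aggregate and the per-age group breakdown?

40–64: the protein-subunit vaccine 500/932 = 53.6%, the adjuvanted vaccine 456/1147 = 39.8% → the protein-subunit vaccine
Under-40: the protein-subunit vaccine 111/131 = 84.7%, the adjuvanted vaccine 143/177 = 80.8% → the protein-subunit vaccine
65-plus: the protein-subunit vaccine 475/1172 = 40.5%, the adjuvanted vaccine 594/2024 = 29.3% → the protein-subunit vaccine
Overall: the protein-subunit vaccine 1086/2235 = 48.6%, the adjuvanted vaccine 1193/3348 = 35.6% → the protein-subunit vaccine
The protein-subunit vaccine wins overall and in every age group — no reversal.

No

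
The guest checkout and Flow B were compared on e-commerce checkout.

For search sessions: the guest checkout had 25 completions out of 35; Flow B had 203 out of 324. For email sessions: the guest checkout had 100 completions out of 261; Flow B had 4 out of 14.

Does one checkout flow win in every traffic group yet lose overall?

Search: the guest checkout 25/35 = 71.4%, Flow B 203/324 = 62.7% → the guest checkout
Email: the guest checkout 100/261 = 38.3%, Flow B 4/14 = 28.6% → the guest checkout
Overall: the guest checkout 125/296 = 42.2%, Flow B 207/338 = 61.2% → Flow B
The guest checkout wins each traffic group but Flow B wins overall — the comparison reverses. The guest checkout's sessions skew toward email, which has a lower base rate.

Yes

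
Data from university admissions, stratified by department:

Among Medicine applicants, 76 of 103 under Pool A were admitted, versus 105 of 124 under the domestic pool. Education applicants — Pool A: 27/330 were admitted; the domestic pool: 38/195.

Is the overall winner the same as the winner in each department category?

Medicine: Pool A 76/103 = 73.8%, the domestic pool 105/124 = 84.7% → the domestic pool
Education: Pool A 27/330 = 8.2%, the domestic pool 38/195 = 19.5% → the domestic pool
Overall: Pool A 103/433 = 23.8%, the domestic pool 143/319 = 44.8% → the domestic pool
The domestic pool wins overall and in every department group — no reversal.

Yes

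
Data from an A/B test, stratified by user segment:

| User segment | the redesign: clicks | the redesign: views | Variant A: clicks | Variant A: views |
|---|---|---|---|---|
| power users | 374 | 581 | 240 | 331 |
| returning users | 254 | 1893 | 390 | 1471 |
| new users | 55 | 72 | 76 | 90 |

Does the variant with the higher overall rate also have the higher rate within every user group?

Yes

Power users: the redesign 374/581 = 64.4%, Variant A 240/331 = 72.5% → Variant A
Returning users: the redesign 254/1893 = 13.4%, Variant A 390/1471 = 26.5% → Variant A
New users: the redesign 55/72 = 76.4%, Variant A 76/90 = 84.4% → Variant A
Overall: the redesign 683/2546 = 26.8%, Variant A 706/1892 = 37.3% → Variant A
Variant A wins overall and in every user group — no reversal.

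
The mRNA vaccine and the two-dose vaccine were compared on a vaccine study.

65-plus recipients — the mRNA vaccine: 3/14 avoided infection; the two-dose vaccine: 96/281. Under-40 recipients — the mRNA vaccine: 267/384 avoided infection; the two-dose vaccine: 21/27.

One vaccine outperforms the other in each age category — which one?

the two-dose vaccine

65-plus: the mRNA vaccine 3/14 = 21.4%, the two-dose vaccine 96/281 = 34.2% → the two-dose vaccine
Under-40: the mRNA vaccine 267/384 = 69.5%, the two-dose vaccine 21/27 = 77.8% → the two-dose vaccine
The two-dose vaccine has the higher rate in both groups.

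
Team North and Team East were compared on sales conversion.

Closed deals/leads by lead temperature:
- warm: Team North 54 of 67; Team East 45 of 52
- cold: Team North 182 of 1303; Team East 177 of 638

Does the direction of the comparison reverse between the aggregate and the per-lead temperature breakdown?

No

Warm: Team North 54/67 = 80.6%, Team East 45/52 = 86.5% → Team East
Cold: Team North 182/1303 = 14.0%, Team East 177/638 = 27.7% → Team East
Overall: Team North 236/1370 = 17.2%, Team East 222/690 = 32.2% → Team East
Team East wins overall and in every lead group — no reversal.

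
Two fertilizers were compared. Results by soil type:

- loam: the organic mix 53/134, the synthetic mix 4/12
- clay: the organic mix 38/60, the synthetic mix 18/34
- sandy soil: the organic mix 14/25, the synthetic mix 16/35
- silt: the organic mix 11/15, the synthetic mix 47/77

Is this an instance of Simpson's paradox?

Loam: the organic mix 53/134 = 39.6%, the synthetic mix 4/12 = 33.3% → the organic mix
Clay: the organic mix 38/60 = 63.3%, the synthetic mix 18/34 = 52.9% → the organic mix
Sandy soil: the organic mix 14/25 = 56.0%, the synthetic mix 16/35 = 45.7% → the organic mix
Silt: the organic mix 11/15 = 73.3%, the synthetic mix 47/77 = 61.0% → the organic mix
Overall: the organic mix 116/234 = 49.6%, the synthetic mix 85/158 = 53.8% → the synthetic mix
The organic mix wins each soil group but the synthetic mix wins overall — the comparison reverses. The organic mix's plots skew toward loam, which has a lower base rate.

Yes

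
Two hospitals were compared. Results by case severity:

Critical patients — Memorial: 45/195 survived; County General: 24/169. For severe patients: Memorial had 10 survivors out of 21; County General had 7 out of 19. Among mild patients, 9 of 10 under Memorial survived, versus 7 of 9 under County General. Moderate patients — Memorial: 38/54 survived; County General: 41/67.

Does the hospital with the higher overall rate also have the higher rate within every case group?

Critical: Memorial 45/195 = 23.1%, County General 24/169 = 14.2% → Memorial
Severe: Memorial 10/21 = 47.6%, County General 7/19 = 36.8% → Memorial
Mild: Memorial 9/10 = 90.0%, County General 7/9 = 77.8% → Memorial
Moderate: Memorial 38/54 = 70.4%, County General 41/67 = 61.2% → Memorial
Overall: Memorial 102/280 = 36.4%, County General 79/264 = 29.9% → Memorial
Memorial wins overall and in every case group — no reversal.

Yes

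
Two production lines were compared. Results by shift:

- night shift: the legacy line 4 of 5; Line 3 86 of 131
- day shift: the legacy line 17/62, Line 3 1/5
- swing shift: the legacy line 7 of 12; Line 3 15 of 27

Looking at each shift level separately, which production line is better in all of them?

Night shift: the legacy line 4/5 = 80.0%, Line 3 86/131 = 65.6% → the legacy line
Day shift: the legacy line 17/62 = 27.4%, Line 3 1/5 = 20.0% → the legacy line
Swing shift: the legacy line 7/12 = 58.3%, Line 3 15/27 = 55.6% → the legacy line
The legacy line has the higher rate in all 3 groups.

the legacy line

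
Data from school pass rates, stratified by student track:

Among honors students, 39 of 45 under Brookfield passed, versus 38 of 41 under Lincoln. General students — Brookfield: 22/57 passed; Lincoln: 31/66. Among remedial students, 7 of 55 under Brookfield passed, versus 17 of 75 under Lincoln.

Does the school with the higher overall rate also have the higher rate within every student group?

Yes

Honors: Brookfield 39/45 = 86.7%, Lincoln 38/41 = 92.7% → Lincoln
General: Brookfield 22/57 = 38.6%, Lincoln 31/66 = 47.0% → Lincoln
Remedial: Brookfield 7/55 = 12.7%, Lincoln 17/75 = 22.7% → Lincoln
Overall: Brookfield 68/157 = 43.3%, Lincoln 86/182 = 47.3% → Lincoln
Lincoln wins overall and in every student group — no reversal.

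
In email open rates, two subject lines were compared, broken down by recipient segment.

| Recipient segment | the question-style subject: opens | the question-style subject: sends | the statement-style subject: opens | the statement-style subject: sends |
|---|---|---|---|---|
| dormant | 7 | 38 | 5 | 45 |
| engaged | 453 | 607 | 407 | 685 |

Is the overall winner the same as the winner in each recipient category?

Dormant: the question-style subject 7/38 = 18.4%, the statement-style subject 5/45 = 11.1% → the question-style subject
Engaged: the question-style subject 453/607 = 74.6%, the statement-style subject 407/685 = 59.4% → the question-style subject
Overall: the question-style subject 460/645 = 71.3%, the statement-style subject 412/730 = 56.4% → the question-style subject
The question-style subject wins overall and in every recipient group — no reversal.

Yes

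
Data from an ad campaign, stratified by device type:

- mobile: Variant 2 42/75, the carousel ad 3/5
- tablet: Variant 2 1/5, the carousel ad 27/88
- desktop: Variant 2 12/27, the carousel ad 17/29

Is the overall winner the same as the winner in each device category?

Mobile: Variant 2 42/75 = 56.0%, the carousel ad 3/5 = 60.0% → the carousel ad
Tablet: Variant 2 1/5 = 20.0%, the carousel ad 27/88 = 30.7% → the carousel ad
Desktop: Variant 2 12/27 = 44.4%, the carousel ad 17/29 = 58.6% → the carousel ad
Overall: Variant 2 55/107 = 51.4%, the carousel ad 47/122 = 38.5% → Variant 2
The carousel ad wins each device group but Variant 2 wins overall — the comparison reverses. The carousel ad's impressions skew toward tablet, which has a lower base rate.

No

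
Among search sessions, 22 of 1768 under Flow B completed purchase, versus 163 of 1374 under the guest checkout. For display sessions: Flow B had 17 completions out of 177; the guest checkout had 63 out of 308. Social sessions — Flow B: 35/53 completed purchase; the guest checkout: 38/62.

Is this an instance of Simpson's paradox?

Search: Flow B 22/1768 = 1.2%, the guest checkout 163/1374 = 11.9% → the guest checkout
Display: Flow B 17/177 = 9.6%, the guest checkout 63/308 = 20.5% → the guest checkout
Social: Flow B 35/53 = 66.0%, the guest checkout 38/62 = 61.3% → Flow B
Overall: Flow B 74/1998 = 3.7%, the guest checkout 264/1744 = 15.1% → the guest checkout
Neither sweeps: Flow B wins 1 of 3 groups, the guest checkout wins 2. The guest checkout wins overall but not every group — no Simpson reversal.

No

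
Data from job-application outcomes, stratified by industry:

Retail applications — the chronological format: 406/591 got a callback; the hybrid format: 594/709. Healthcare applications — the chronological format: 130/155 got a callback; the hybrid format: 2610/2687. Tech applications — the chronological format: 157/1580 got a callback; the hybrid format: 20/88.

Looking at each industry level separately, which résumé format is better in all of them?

the hybrid format

Retail: the chronological format 406/591 = 68.7%, the hybrid format 594/709 = 83.8% → the hybrid format
Healthcare: the chronological format 130/155 = 83.9%, the hybrid format 2610/2687 = 97.1% → the hybrid format
Tech: the chronological format 157/1580 = 9.9%, the hybrid format 20/88 = 22.7% → the hybrid format
The hybrid format has the higher rate in all 3 groups.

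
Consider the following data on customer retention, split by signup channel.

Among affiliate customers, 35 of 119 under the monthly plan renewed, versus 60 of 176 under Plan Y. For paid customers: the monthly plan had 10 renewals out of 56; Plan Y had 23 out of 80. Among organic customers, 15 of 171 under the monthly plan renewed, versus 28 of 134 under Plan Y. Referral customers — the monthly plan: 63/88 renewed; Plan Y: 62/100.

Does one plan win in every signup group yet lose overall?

Affiliate: the monthly plan 35/119 = 29.4%, Plan Y 60/176 = 34.1% → Plan Y
Paid: the monthly plan 10/56 = 17.9%, Plan Y 23/80 = 28.8% → Plan Y
Organic: the monthly plan 15/171 = 8.8%, Plan Y 28/134 = 20.9% → Plan Y
Referral: the monthly plan 63/88 = 71.6%, Plan Y 62/100 = 62.0% → the monthly plan
Overall: the monthly plan 123/434 = 28.3%, Plan Y 173/490 = 35.3% → Plan Y
Neither sweeps: the monthly plan wins 1 of 4 groups, Plan Y wins 3. Plan Y wins overall but not every group — no Simpson reversal.

No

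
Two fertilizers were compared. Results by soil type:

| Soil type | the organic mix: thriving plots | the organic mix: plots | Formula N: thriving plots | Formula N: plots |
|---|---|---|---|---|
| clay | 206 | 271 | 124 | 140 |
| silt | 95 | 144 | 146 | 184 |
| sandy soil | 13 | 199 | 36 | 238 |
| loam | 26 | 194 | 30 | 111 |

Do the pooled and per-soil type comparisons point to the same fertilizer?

Clay: the organic mix 206/271 = 76.0%, Formula N 124/140 = 88.6% → Formula N
Silt: the organic mix 95/144 = 66.0%, Formula N 146/184 = 79.3% → Formula N
Sandy soil: the organic mix 13/199 = 6.5%, Formula N 36/238 = 15.1% → Formula N
Loam: the organic mix 26/194 = 13.4%, Formula N 30/111 = 27.0% → Formula N
Overall: the organic mix 340/808 = 42.1%, Formula N 336/673 = 49.9% → Formula N
Formula N wins overall and in every soil group — no reversal.

Yes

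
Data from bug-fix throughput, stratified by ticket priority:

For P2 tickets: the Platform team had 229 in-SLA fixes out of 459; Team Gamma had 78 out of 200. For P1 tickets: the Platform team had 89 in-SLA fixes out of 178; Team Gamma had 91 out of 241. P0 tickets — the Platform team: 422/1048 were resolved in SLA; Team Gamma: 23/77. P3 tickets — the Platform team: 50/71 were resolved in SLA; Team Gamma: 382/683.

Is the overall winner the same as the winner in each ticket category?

No

P2: the Platform team 229/459 = 49.9%, Team Gamma 78/200 = 39.0% → the Platform team
P1: the Platform team 89/178 = 50.0%, Team Gamma 91/241 = 37.8% → the Platform team
P0: the Platform team 422/1048 = 40.3%, Team Gamma 23/77 = 29.9% → the Platform team
P3: the Platform team 50/71 = 70.4%, Team Gamma 382/683 = 55.9% → the Platform team
Overall: the Platform team 790/1756 = 45.0%, Team Gamma 574/1201 = 47.8% → Team Gamma
The Platform team wins each ticket group but Team Gamma wins overall — the comparison reverses. The Platform team's tickets skew toward P0, which has a lower base rate.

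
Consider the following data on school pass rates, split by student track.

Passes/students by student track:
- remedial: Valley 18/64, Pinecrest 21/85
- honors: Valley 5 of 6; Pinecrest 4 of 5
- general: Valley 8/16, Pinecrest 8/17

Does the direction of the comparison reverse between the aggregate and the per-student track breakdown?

No

Remedial: Valley 18/64 = 28.1%, Pinecrest 21/85 = 24.7% → Valley
Honors: Valley 5/6 = 83.3%, Pinecrest 4/5 = 80.0% → Valley
General: Valley 8/16 = 50.0%, Pinecrest 8/17 = 47.1% → Valley
Overall: Valley 31/86 = 36.0%, Pinecrest 33/107 = 30.8% → Valley
Valley wins overall and in every student group — no reversal.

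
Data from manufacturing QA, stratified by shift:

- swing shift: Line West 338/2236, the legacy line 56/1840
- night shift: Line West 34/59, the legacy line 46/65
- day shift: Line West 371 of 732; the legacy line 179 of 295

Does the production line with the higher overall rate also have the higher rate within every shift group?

No

Swing shift: Line West 338/2236 = 15.1%, the legacy line 56/1840 = 3.0% → Line West
Night shift: Line West 34/59 = 57.6%, the legacy line 46/65 = 70.8% → the legacy line
Day shift: Line West 371/732 = 50.7%, the legacy line 179/295 = 60.7% → the legacy line
Overall: Line West 743/3027 = 24.5%, the legacy line 281/2200 = 12.8% → Line West
Neither sweeps: Line West wins 1 of 3 groups, the legacy line wins 2. Line West wins overall but not every group — no Simpson reversal.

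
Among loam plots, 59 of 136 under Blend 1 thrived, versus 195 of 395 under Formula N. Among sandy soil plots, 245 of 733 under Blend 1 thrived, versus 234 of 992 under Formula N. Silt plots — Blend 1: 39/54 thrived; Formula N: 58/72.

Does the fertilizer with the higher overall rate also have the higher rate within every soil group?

Loam: Blend 1 59/136 = 43.4%, Formula N 195/395 = 49.4% → Formula N
Sandy soil: Blend 1 245/733 = 33.4%, Formula N 234/992 = 23.6% → Blend 1
Silt: Blend 1 39/54 = 72.2%, Formula N 58/72 = 80.6% → Formula N
Overall: Blend 1 343/923 = 37.2%, Formula N 487/1459 = 33.4% → Blend 1
Neither sweeps: Blend 1 wins 1 of 3 groups, Formula N wins 2. Blend 1 wins overall but not every group — no Simpson reversal.

No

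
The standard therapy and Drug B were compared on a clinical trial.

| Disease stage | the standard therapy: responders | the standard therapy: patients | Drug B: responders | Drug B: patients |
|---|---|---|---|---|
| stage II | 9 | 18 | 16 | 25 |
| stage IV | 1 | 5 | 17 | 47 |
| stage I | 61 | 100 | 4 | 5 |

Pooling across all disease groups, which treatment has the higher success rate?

Stage II: the standard therapy 9/18 = 50.0%, Drug B 16/25 = 64.0% → Drug B
Stage IV: the standard therapy 1/5 = 20.0%, Drug B 17/47 = 36.2% → Drug B
Stage I: the standard therapy 61/100 = 61.0%, Drug B 4/5 = 80.0% → Drug B
Overall: the standard therapy 71/123 = 57.7%, Drug B 37/77 = 48.1% → the standard therapy
(Drug B wins every disease group but the standard therapy wins overall — Drug B's patients skew toward the low-rate stage IV group.)

the standard therapy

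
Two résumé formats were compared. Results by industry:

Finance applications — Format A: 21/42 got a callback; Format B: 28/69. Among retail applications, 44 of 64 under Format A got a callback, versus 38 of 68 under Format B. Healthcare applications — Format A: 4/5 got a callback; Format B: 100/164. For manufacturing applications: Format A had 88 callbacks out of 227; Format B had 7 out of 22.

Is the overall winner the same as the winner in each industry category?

Finance: Format A 21/42 = 50.0%, Format B 28/69 = 40.6% → Format A
Retail: Format A 44/64 = 68.8%, Format B 38/68 = 55.9% → Format A
Healthcare: Format A 4/5 = 80.0%, Format B 100/164 = 61.0% → Format A
Manufacturing: Format A 88/227 = 38.8%, Format B 7/22 = 31.8% → Format A
Overall: Format A 157/338 = 46.4%, Format B 173/323 = 53.6% → Format B
Format A wins each industry group but Format B wins overall — the comparison reverses. Format A's applications skew toward manufacturing, which has a lower base rate.

No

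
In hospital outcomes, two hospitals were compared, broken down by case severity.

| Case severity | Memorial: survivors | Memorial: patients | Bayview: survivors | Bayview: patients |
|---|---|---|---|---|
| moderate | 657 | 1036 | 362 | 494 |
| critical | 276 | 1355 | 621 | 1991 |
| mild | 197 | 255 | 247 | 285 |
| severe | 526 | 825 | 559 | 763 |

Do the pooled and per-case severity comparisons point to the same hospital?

Moderate: Memorial 657/1036 = 63.4%, Bayview 362/494 = 73.3% → Bayview
Critical: Memorial 276/1355 = 20.4%, Bayview 621/1991 = 31.2% → Bayview
Mild: Memorial 197/255 = 77.3%, Bayview 247/285 = 86.7% → Bayview
Severe: Memorial 526/825 = 63.8%, Bayview 559/763 = 73.3% → Bayview
Overall: Memorial 1656/3471 = 47.7%, Bayview 1789/3533 = 50.6% → Bayview
Bayview wins overall and in every case group — no reversal.

Yes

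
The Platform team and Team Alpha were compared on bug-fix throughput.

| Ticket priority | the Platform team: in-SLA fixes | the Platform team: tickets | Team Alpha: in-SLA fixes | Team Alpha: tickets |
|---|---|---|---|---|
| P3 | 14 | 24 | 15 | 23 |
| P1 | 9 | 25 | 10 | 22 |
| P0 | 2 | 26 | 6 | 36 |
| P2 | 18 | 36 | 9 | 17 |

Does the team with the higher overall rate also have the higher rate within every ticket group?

Yes

P3: the Platform team 14/24 = 58.3%, Team Alpha 15/23 = 65.2% → Team Alpha
P1: the Platform team 9/25 = 36.0%, Team Alpha 10/22 = 45.5% → Team Alpha
P0: the Platform team 2/26 = 7.7%, Team Alpha 6/36 = 16.7% → Team Alpha
P2: the Platform team 18/36 = 50.0%, Team Alpha 9/17 = 52.9% → Team Alpha
Overall: the Platform team 43/111 = 38.7%, Team Alpha 40/98 = 40.8% → Team Alpha
Team Alpha wins overall and in every ticket group — no reversal.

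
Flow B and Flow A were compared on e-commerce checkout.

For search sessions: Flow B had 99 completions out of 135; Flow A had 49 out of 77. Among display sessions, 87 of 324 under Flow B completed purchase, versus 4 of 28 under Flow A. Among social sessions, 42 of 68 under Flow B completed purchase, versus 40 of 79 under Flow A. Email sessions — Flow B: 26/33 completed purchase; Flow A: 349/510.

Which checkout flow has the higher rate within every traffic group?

Search: Flow B 99/135 = 73.3%, Flow A 49/77 = 63.6% → Flow B
Display: Flow B 87/324 = 26.9%, Flow A 4/28 = 14.3% → Flow B
Social: Flow B 42/68 = 61.8%, Flow A 40/79 = 50.6% → Flow B
Email: Flow B 26/33 = 78.8%, Flow A 349/510 = 68.4% → Flow B
Flow B has the higher rate in all 4 groups.

Flow B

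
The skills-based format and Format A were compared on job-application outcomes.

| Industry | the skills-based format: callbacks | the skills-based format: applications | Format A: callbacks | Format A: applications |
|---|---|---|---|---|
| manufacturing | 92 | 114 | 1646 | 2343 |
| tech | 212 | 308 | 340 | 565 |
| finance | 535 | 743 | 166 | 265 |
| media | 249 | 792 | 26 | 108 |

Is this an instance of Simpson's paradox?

Yes

Manufacturing: the skills-based format 92/114 = 80.7%, Format A 1646/2343 = 70.3% → the skills-based format
Tech: the skills-based format 212/308 = 68.8%, Format A 340/565 = 60.2% → the skills-based format
Finance: the skills-based format 535/743 = 72.0%, Format A 166/265 = 62.6% → the skills-based format
Media: the skills-based format 249/792 = 31.4%, Format A 26/108 = 24.1% → the skills-based format
Overall: the skills-based format 1088/1957 = 55.6%, Format A 2178/3281 = 66.4% → Format A
The skills-based format wins each industry group but Format A wins overall — the comparison reverses. The skills-based format's applications skew toward media, which has a lower base rate.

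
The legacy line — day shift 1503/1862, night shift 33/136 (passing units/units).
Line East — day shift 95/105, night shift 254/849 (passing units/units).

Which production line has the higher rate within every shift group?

Line East

Day shift: the legacy line 1503/1862 = 80.7%, Line East 95/105 = 90.5% → Line East
Night shift: the legacy line 33/136 = 24.3%, Line East 254/849 = 29.9% → Line East
Line East has the higher rate in both groups.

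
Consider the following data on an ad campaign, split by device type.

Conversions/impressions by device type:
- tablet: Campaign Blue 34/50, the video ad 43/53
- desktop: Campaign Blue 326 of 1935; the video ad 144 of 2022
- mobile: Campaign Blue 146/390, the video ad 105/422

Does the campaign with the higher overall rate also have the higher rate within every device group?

No

Tablet: Campaign Blue 34/50 = 68.0%, the video ad 43/53 = 81.1% → the video ad
Desktop: Campaign Blue 326/1935 = 16.8%, the video ad 144/2022 = 7.1% → Campaign Blue
Mobile: Campaign Blue 146/390 = 37.4%, the video ad 105/422 = 24.9% → Campaign Blue
Overall: Campaign Blue 506/2375 = 21.3%, the video ad 292/2497 = 11.7% → Campaign Blue
Neither sweeps: Campaign Blue wins 2 of 3 groups, the video ad wins 1. Campaign Blue wins overall but not every group — no Simpson reversal.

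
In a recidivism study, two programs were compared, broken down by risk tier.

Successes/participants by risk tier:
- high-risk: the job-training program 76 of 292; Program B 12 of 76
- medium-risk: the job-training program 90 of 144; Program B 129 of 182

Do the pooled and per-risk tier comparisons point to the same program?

High-risk: the job-training program 76/292 = 26.0%, Program B 12/76 = 15.8% → the job-training program
Medium-risk: the job-training program 90/144 = 62.5%, Program B 129/182 = 70.9% → Program B
Overall: the job-training program 166/436 = 38.1%, Program B 141/258 = 54.7% → Program B
Neither sweeps: the job-training program wins 1 of 2 groups, Program B wins 1. Program B wins overall but not every group — no Simpson reversal.

No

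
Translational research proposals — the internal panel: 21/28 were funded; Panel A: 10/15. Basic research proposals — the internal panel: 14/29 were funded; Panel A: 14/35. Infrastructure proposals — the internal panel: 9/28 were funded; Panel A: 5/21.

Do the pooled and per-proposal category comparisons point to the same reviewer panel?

Yes

Translational research: the internal panel 21/28 = 75.0%, Panel A 10/15 = 66.7% → the internal panel
Basic research: the internal panel 14/29 = 48.3%, Panel A 14/35 = 40.0% → the internal panel
Infrastructure: the internal panel 9/28 = 32.1%, Panel A 5/21 = 23.8% → the internal panel
Overall: the internal panel 44/85 = 51.8%, Panel A 29/71 = 40.8% → the internal panel
The internal panel wins overall and in every proposal group — no reversal.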